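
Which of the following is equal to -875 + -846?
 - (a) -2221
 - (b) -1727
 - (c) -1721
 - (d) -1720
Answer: c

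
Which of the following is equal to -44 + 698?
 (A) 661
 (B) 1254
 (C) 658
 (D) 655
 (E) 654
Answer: E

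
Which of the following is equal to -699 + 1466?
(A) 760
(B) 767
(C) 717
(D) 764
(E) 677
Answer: B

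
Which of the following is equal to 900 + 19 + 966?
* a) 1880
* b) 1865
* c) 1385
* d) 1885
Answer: d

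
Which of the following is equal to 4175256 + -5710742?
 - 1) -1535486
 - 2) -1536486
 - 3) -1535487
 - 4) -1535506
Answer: 1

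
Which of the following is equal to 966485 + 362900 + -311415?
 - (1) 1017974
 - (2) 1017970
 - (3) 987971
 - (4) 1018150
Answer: 2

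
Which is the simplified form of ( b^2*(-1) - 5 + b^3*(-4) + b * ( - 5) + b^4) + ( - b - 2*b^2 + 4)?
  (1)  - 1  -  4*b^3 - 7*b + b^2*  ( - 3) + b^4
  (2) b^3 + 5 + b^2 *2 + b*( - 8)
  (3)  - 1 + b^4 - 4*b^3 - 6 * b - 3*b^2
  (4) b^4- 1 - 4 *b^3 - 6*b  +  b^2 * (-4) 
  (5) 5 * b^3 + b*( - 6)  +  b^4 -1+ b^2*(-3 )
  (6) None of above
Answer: 3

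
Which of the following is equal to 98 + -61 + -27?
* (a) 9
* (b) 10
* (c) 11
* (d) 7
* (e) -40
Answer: b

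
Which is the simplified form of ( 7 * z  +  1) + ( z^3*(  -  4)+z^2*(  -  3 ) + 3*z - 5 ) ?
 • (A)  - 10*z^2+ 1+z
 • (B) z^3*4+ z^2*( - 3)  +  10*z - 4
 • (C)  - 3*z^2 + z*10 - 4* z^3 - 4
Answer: C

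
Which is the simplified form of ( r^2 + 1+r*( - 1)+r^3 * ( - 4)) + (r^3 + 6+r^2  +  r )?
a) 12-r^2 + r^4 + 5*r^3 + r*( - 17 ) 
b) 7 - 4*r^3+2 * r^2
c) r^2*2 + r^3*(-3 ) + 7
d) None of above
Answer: c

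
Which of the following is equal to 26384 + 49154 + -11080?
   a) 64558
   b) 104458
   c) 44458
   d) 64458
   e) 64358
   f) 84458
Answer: d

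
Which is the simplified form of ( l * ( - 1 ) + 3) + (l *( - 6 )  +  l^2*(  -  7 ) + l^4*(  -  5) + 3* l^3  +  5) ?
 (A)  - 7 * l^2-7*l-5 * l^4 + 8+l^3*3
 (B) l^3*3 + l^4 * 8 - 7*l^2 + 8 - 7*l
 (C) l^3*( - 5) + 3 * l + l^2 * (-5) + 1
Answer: A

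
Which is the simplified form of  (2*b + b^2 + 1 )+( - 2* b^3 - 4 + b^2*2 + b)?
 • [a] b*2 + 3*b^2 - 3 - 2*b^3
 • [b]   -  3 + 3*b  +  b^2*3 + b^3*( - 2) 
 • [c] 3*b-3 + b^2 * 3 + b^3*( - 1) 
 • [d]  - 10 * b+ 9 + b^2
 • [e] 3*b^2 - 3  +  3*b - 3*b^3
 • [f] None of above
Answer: b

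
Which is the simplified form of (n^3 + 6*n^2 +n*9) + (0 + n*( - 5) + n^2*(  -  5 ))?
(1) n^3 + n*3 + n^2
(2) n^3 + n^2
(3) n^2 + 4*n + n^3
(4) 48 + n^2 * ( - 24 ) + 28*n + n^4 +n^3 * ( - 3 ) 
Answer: 3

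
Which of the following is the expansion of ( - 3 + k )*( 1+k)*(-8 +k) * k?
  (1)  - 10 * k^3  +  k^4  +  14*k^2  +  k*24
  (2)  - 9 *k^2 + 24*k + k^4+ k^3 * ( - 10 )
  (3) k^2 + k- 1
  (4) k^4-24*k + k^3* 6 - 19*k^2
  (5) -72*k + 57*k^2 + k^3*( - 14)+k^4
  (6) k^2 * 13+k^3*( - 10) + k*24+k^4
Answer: 6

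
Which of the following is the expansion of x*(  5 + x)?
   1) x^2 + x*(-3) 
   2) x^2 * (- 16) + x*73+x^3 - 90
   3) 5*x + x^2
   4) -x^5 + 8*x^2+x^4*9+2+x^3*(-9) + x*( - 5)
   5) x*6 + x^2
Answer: 3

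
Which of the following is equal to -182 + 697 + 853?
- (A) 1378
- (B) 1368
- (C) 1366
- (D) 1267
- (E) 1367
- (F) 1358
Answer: B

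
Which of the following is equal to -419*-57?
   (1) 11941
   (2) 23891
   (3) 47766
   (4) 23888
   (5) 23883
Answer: 5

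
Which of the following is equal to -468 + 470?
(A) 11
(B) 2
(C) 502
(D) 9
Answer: B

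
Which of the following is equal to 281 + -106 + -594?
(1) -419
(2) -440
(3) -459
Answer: 1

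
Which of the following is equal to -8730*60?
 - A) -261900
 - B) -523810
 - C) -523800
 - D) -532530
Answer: C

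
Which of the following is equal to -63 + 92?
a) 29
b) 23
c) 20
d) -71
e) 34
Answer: a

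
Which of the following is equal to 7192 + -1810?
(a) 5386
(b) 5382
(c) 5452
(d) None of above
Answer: b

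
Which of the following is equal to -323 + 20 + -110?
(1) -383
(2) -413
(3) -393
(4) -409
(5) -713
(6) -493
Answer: 2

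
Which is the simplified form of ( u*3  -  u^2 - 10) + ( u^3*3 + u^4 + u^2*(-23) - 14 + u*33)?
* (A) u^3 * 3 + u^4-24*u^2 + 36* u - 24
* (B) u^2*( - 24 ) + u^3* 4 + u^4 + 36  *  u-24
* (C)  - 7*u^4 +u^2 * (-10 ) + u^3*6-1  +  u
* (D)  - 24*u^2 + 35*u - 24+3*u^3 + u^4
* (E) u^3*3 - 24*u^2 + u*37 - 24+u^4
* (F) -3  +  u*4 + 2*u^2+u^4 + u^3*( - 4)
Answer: A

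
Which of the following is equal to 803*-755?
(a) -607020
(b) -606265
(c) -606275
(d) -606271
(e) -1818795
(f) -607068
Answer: b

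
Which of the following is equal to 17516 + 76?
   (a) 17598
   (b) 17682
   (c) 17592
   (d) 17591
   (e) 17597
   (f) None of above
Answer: c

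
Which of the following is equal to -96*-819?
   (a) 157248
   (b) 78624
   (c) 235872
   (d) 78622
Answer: b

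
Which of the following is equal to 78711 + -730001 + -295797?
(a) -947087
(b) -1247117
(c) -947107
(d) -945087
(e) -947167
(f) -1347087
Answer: a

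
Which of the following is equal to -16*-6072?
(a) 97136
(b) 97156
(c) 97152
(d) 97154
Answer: c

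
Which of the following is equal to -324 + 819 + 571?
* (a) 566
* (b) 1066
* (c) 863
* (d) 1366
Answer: b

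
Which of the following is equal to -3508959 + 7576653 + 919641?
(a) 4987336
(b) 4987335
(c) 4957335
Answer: b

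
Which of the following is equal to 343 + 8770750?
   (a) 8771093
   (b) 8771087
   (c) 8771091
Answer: a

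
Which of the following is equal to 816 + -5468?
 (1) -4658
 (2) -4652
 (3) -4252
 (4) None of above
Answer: 2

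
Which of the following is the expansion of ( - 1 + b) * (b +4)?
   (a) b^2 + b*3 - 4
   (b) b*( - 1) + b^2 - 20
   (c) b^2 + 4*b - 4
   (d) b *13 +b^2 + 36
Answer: a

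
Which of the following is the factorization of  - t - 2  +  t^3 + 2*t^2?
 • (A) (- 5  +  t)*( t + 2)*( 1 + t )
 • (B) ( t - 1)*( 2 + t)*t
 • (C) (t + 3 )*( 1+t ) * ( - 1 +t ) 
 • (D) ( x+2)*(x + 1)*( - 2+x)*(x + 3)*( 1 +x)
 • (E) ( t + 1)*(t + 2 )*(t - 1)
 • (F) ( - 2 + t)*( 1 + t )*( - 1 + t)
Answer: E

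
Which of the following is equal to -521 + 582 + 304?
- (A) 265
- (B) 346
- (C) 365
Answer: C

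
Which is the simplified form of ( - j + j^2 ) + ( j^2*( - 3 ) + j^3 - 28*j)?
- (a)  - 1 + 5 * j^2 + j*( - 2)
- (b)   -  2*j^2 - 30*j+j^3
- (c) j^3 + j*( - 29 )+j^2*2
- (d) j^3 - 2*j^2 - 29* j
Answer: d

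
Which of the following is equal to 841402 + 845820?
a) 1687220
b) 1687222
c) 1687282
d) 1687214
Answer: b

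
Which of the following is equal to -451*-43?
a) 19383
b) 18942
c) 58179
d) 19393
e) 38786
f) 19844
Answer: d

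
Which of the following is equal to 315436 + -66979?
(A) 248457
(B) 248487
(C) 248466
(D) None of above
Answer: A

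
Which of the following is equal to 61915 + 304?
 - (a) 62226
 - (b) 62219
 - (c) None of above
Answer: b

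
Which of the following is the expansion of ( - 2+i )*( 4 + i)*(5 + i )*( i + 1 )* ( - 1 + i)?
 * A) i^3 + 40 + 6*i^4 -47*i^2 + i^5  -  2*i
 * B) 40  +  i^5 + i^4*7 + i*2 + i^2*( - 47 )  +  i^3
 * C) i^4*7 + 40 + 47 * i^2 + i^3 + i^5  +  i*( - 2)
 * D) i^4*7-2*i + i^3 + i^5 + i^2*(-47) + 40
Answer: D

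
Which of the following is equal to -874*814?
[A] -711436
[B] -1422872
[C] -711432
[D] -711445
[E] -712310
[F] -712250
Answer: A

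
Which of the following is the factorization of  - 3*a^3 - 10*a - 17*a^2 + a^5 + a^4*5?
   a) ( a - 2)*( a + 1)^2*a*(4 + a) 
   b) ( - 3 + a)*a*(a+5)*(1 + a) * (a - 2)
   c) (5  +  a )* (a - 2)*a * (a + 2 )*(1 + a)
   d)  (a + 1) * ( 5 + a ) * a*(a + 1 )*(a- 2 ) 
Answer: d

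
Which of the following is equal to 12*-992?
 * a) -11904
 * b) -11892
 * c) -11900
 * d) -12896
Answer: a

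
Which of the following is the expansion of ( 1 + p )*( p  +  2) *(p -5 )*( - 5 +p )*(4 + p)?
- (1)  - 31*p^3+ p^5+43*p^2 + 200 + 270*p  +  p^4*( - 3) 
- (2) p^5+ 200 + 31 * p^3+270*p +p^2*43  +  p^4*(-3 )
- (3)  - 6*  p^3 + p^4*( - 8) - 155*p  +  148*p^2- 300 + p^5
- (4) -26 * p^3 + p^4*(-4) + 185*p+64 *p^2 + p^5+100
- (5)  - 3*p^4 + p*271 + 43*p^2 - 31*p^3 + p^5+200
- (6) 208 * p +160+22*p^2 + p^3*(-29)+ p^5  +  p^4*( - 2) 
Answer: 1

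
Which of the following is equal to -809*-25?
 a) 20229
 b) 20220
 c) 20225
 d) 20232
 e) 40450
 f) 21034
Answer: c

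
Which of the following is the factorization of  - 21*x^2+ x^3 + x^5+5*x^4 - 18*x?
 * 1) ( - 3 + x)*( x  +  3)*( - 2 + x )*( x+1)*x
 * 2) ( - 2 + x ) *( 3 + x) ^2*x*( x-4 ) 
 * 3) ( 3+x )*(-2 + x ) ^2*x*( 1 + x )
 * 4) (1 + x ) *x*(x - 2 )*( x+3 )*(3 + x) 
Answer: 4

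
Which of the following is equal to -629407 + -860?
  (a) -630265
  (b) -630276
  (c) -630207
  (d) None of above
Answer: d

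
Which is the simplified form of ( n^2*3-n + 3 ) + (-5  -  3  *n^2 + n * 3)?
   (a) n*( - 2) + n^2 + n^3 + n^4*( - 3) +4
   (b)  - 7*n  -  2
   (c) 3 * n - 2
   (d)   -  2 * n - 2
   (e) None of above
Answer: e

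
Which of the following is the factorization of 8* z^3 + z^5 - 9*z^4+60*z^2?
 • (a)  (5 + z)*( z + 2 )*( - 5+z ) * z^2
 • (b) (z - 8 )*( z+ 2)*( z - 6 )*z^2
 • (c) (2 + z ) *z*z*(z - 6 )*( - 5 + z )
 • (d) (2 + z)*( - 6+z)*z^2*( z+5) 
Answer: c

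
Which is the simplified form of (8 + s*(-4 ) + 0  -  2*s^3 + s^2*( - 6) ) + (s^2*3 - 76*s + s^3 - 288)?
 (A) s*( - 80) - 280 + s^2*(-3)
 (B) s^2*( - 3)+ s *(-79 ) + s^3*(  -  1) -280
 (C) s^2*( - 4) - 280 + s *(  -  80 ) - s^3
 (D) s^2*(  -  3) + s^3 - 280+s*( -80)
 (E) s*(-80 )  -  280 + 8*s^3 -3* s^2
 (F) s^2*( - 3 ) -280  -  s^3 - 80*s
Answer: F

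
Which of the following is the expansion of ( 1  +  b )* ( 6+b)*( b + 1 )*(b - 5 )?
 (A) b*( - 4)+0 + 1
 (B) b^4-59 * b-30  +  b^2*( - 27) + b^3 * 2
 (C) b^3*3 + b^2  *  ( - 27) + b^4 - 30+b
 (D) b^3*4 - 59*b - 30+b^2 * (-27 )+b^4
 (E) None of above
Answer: E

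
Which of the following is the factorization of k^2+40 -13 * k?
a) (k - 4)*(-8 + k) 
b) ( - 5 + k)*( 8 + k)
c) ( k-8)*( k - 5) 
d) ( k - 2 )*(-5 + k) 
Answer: c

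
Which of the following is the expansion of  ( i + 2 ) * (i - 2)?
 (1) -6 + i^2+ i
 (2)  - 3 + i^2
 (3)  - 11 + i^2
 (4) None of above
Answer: 4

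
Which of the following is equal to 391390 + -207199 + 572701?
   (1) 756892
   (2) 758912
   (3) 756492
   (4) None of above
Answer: 1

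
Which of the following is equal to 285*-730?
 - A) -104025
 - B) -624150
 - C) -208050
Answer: C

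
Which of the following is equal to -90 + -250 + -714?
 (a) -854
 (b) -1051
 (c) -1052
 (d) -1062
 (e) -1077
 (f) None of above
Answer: f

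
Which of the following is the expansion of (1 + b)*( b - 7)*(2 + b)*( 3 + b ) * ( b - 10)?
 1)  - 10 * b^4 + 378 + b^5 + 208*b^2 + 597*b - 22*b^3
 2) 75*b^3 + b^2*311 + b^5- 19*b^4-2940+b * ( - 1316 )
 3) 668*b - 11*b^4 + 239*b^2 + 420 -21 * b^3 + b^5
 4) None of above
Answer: 3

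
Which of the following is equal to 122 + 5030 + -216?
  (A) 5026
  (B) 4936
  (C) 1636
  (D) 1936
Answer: B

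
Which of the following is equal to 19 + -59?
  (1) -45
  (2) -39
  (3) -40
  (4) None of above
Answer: 3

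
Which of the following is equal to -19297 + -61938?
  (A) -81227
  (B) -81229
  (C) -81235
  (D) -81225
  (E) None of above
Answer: C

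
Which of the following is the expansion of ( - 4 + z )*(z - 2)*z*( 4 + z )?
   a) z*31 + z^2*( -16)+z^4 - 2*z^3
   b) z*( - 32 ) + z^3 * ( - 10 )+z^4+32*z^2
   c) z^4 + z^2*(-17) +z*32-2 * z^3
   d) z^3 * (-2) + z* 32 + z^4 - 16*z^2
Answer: d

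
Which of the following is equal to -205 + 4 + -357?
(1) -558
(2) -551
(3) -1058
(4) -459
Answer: 1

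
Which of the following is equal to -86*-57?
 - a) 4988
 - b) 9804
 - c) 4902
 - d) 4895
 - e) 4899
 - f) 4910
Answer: c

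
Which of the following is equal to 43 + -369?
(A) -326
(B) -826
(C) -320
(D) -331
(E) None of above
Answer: A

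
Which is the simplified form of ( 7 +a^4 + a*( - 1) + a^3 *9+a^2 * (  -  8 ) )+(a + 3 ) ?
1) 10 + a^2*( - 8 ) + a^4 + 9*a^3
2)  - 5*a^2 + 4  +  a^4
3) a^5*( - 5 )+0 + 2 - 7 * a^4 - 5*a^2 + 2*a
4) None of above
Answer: 1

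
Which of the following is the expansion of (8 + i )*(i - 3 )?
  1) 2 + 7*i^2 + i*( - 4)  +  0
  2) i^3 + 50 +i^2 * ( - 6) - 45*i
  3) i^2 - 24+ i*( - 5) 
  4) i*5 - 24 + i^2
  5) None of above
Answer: 4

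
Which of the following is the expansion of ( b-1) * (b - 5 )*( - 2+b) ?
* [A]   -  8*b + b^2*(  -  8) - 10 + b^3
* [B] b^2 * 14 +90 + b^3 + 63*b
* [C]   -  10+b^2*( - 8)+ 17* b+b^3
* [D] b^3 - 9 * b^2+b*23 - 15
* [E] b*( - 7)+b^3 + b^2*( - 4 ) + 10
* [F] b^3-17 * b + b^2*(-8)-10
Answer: C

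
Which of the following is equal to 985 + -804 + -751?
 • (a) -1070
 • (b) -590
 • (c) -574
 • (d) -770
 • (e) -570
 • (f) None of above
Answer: e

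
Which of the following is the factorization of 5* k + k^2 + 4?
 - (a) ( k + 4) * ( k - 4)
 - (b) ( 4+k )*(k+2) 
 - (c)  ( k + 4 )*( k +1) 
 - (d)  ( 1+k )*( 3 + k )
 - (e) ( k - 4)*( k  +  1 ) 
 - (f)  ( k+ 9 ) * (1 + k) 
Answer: c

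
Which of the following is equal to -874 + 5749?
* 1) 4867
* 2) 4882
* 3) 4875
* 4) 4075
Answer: 3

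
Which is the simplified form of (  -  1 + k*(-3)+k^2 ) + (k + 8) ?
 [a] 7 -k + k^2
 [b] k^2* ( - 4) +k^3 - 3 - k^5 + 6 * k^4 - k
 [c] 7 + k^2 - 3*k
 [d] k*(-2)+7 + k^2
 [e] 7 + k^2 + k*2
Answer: d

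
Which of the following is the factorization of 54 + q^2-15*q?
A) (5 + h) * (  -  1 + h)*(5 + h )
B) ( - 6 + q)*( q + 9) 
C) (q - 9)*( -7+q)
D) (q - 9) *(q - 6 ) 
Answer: D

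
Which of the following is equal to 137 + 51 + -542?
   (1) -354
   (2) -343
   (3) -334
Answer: 1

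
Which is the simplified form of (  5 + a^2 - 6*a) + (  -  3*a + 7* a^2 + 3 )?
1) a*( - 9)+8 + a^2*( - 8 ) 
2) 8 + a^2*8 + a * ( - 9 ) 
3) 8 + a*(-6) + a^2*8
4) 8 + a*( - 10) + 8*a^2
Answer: 2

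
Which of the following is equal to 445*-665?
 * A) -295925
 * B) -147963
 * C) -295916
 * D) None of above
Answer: A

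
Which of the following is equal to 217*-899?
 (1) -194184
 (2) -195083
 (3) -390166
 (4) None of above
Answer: 2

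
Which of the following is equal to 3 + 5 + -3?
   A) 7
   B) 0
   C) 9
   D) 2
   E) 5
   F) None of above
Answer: E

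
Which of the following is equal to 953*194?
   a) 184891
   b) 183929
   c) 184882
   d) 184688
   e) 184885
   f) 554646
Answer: c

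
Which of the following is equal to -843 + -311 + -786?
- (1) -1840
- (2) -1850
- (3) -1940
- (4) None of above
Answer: 3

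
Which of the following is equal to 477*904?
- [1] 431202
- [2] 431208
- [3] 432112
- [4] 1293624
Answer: 2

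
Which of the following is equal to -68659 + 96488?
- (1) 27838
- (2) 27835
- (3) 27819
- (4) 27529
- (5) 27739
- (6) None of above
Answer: 6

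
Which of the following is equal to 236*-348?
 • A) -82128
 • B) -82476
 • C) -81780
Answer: A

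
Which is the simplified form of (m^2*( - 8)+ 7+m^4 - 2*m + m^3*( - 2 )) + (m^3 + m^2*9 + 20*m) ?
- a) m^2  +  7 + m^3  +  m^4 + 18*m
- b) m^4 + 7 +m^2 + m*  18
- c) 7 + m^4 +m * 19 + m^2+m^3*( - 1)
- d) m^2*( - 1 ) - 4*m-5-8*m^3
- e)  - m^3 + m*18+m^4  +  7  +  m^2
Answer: e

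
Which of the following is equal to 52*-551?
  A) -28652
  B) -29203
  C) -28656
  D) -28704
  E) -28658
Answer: A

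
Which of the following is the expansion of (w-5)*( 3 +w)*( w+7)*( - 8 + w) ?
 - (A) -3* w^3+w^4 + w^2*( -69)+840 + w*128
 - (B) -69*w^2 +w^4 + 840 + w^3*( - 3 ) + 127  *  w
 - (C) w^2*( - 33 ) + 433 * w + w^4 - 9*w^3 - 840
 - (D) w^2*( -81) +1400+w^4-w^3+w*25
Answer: B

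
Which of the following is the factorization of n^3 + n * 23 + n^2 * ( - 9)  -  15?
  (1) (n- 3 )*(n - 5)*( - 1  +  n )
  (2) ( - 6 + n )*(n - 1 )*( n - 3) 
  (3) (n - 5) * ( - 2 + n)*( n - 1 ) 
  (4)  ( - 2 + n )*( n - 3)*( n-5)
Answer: 1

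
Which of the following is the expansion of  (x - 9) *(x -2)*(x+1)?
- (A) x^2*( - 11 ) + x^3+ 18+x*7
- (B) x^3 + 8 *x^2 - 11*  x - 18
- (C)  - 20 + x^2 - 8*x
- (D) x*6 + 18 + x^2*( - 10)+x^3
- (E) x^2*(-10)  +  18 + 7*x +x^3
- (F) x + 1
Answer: E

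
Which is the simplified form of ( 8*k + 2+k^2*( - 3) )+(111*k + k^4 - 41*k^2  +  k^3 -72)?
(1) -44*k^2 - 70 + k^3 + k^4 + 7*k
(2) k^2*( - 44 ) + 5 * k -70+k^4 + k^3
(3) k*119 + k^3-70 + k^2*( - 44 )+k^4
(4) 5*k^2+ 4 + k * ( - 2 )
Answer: 3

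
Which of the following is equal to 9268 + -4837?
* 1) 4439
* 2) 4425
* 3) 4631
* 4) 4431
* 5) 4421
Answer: 4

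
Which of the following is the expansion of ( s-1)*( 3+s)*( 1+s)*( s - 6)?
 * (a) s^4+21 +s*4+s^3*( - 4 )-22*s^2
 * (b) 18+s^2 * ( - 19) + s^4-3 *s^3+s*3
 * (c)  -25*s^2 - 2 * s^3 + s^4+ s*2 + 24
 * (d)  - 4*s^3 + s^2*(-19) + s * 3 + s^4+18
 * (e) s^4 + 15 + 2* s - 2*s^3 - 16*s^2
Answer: b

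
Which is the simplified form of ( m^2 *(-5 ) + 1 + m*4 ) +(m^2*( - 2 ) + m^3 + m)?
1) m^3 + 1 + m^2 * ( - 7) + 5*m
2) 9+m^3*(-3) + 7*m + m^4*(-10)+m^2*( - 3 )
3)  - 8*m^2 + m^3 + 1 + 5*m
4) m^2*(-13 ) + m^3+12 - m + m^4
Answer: 1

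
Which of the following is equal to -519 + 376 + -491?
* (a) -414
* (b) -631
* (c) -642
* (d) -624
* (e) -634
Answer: e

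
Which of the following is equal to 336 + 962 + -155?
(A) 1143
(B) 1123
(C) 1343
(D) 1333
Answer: A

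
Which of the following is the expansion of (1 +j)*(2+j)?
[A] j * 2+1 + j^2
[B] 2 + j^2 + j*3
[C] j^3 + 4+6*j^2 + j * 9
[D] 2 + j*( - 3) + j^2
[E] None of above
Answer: B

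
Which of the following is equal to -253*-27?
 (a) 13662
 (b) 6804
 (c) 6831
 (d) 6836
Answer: c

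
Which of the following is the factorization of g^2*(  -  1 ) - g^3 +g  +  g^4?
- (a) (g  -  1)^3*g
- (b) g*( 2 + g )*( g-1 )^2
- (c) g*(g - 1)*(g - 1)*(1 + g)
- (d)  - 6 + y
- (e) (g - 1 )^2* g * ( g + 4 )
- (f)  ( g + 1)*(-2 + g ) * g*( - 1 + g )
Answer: c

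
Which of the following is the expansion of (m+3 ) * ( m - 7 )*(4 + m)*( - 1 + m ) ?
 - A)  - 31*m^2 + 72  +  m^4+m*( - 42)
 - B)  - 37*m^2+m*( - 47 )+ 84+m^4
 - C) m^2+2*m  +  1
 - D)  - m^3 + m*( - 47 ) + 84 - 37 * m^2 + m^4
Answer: D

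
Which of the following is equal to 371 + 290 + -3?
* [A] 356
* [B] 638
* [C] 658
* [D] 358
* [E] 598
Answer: C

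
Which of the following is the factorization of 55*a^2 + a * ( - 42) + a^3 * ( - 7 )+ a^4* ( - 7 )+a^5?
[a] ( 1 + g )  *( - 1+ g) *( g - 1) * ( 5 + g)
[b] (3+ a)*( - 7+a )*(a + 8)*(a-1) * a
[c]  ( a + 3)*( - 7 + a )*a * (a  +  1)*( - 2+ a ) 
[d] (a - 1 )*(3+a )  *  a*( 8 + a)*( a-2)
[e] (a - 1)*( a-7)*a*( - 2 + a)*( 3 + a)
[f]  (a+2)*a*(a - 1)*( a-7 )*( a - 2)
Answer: e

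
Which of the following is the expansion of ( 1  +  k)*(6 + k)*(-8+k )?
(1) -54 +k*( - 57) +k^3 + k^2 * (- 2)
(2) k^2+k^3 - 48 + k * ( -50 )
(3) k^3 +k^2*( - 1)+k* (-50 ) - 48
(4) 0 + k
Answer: 3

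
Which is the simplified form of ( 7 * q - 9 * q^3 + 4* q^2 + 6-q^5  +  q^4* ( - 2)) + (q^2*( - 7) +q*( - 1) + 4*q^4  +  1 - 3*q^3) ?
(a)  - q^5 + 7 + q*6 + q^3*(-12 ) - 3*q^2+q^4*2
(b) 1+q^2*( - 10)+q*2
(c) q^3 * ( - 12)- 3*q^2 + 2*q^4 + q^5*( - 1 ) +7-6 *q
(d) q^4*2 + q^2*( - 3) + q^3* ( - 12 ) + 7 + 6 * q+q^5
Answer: a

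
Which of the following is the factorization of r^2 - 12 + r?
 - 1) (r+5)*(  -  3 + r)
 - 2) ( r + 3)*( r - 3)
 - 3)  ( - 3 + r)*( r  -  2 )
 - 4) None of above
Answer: 4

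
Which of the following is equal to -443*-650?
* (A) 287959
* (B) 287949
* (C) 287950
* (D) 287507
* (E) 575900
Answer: C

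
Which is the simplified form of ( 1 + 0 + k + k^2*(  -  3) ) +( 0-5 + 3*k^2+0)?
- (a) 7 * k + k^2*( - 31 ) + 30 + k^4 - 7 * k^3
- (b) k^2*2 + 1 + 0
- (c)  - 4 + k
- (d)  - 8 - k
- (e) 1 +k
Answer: c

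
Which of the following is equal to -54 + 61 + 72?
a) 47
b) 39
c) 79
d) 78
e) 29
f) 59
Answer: c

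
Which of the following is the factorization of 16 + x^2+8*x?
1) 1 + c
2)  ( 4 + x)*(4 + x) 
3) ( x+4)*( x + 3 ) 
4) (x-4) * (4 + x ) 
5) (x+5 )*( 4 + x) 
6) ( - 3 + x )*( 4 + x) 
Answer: 2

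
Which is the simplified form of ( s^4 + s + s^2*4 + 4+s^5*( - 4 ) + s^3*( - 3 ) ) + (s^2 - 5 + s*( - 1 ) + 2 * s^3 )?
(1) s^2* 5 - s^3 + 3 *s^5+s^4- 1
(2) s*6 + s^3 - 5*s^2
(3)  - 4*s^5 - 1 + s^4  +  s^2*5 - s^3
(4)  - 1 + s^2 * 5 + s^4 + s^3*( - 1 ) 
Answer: 3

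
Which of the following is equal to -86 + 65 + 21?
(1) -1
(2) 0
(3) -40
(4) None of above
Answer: 2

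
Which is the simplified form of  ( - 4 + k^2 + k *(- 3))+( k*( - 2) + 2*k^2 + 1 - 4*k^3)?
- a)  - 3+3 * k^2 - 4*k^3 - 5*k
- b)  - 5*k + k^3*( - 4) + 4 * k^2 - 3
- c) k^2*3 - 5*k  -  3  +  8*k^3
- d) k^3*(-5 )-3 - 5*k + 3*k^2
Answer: a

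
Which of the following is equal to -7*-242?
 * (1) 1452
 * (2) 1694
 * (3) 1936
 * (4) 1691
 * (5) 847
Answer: 2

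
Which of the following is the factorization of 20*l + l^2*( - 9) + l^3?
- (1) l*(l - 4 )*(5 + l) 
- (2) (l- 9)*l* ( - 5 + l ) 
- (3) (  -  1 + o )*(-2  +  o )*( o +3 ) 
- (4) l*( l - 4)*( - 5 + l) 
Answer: 4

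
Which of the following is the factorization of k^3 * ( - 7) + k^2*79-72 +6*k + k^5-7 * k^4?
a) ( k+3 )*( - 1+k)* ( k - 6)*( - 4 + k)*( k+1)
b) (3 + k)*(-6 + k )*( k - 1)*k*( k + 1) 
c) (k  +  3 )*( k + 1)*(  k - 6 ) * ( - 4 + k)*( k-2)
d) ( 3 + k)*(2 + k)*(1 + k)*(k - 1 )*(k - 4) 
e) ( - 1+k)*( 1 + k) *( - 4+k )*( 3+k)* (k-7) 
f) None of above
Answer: a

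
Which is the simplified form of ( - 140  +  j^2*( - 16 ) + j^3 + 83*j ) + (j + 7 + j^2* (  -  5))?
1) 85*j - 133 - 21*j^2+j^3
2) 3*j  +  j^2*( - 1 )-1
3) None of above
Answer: 3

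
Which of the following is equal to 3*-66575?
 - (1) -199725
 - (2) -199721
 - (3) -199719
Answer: 1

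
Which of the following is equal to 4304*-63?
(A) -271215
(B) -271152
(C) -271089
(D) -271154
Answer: B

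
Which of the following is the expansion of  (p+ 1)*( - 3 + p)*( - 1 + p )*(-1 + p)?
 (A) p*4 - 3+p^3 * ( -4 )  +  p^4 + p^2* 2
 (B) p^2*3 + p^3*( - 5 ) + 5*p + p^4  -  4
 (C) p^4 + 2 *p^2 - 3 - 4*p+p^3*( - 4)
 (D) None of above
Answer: A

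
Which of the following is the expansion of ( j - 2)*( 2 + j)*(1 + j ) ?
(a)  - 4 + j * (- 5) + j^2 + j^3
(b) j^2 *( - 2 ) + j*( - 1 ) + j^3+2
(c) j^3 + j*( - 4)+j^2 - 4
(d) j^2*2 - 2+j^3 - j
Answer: c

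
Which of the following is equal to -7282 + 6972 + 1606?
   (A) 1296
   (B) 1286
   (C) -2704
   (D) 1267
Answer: A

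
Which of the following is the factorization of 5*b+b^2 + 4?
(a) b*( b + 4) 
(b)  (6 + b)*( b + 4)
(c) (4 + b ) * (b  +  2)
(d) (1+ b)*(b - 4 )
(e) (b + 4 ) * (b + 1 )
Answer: e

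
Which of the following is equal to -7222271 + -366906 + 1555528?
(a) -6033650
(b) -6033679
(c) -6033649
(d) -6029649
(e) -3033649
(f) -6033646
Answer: c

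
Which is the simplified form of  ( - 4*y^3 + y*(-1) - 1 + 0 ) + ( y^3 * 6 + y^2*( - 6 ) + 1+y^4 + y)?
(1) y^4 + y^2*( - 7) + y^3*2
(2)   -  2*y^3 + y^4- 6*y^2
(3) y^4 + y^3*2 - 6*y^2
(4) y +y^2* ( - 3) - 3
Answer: 3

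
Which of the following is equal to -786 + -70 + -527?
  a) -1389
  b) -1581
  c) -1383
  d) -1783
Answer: c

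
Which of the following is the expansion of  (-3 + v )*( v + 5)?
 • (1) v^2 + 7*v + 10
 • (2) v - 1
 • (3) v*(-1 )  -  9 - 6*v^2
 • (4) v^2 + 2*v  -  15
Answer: 4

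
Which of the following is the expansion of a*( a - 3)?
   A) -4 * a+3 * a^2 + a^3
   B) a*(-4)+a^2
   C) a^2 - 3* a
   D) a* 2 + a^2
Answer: C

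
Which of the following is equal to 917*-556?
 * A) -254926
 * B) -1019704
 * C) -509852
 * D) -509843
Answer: C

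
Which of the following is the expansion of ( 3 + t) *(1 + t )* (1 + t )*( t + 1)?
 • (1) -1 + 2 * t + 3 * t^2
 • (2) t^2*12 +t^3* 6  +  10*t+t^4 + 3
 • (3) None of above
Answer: 2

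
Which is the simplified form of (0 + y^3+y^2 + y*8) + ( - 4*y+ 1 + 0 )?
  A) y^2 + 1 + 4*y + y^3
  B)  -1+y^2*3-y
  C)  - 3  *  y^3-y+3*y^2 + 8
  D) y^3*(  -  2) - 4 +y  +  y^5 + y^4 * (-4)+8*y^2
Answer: A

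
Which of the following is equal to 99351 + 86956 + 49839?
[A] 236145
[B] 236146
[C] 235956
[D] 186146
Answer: B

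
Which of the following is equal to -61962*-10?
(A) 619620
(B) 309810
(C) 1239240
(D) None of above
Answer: A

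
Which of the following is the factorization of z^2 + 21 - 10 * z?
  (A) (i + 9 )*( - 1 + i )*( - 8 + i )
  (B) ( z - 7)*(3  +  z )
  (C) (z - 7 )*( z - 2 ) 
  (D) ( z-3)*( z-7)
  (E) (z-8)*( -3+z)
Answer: D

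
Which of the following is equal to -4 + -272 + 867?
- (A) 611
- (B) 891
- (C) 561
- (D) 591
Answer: D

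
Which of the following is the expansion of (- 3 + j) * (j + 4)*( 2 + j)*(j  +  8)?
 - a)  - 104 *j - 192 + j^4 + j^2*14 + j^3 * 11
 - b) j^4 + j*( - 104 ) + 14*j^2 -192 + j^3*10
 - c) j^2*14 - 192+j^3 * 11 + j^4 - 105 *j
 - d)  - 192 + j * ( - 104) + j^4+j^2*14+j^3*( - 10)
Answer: a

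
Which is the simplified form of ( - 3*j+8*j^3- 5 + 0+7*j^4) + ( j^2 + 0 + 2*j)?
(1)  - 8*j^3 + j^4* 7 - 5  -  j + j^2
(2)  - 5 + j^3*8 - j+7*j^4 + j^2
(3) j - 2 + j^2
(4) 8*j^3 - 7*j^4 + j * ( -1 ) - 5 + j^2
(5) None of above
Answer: 2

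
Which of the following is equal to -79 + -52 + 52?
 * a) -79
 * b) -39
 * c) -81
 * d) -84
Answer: a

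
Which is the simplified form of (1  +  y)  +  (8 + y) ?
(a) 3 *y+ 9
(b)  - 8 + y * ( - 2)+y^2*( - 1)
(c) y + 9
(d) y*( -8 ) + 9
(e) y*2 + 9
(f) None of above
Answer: e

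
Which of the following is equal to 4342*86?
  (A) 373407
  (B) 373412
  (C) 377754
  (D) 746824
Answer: B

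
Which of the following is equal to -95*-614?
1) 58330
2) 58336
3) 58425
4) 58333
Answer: 1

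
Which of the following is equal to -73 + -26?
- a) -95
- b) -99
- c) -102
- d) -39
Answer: b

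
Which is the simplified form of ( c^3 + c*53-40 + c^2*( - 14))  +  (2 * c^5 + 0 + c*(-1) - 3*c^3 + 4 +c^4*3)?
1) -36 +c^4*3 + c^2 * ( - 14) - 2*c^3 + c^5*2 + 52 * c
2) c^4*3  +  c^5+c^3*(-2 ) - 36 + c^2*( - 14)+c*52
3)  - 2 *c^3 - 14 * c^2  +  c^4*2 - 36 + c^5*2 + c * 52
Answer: 1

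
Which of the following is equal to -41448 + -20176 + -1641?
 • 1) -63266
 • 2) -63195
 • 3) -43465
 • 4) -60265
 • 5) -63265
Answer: 5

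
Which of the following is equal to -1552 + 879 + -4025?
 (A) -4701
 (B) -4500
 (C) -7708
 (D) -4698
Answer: D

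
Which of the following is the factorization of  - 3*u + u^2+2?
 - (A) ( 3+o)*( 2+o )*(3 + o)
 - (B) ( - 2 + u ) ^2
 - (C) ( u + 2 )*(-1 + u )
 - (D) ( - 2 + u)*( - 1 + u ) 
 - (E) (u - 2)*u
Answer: D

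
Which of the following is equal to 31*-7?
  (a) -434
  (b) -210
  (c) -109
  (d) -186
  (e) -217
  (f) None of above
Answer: e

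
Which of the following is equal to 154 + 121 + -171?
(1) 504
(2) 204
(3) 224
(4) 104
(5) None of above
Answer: 4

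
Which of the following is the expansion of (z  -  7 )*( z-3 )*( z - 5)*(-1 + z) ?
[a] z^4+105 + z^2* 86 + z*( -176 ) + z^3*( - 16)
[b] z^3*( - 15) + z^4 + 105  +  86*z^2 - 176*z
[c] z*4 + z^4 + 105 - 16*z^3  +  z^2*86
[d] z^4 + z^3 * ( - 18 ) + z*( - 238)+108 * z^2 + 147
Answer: a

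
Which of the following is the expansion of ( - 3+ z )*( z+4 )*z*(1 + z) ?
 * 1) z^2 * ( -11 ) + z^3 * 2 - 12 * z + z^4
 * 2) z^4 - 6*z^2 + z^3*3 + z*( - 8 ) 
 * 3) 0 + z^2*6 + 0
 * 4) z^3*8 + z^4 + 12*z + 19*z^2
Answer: 1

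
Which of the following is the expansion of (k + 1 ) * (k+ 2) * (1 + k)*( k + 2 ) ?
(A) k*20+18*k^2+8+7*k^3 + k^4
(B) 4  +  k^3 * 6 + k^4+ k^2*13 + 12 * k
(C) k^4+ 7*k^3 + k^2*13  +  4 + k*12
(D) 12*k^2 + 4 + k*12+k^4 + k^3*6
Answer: B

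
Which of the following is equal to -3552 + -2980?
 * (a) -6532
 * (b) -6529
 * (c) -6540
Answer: a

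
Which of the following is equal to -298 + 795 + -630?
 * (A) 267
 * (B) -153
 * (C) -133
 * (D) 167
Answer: C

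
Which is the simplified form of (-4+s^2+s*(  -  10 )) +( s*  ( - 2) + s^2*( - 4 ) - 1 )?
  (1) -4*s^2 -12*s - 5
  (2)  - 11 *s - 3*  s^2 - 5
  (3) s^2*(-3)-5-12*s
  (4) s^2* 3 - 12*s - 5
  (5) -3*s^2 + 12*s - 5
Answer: 3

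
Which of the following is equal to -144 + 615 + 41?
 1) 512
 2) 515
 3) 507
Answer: 1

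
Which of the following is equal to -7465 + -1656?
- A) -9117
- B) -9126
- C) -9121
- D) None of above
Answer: C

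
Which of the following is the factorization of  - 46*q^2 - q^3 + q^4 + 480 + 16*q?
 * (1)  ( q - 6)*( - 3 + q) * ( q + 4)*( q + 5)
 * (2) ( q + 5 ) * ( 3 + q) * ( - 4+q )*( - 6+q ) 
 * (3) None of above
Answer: 3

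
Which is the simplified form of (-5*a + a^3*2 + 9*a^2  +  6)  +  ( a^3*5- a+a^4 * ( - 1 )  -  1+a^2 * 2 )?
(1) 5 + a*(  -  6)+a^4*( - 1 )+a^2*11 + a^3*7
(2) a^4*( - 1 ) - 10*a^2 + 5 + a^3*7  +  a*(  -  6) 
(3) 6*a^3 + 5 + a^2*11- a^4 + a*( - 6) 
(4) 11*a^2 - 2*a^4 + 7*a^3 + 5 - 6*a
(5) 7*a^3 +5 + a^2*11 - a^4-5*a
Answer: 1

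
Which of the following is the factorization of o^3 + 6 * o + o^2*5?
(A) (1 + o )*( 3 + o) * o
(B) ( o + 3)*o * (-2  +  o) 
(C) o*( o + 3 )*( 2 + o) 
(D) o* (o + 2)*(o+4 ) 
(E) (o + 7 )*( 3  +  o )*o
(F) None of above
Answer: C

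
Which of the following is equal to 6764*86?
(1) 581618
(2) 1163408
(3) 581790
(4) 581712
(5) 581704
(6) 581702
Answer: 5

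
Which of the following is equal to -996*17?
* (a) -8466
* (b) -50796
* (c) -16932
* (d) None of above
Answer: c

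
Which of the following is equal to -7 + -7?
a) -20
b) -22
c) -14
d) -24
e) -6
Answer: c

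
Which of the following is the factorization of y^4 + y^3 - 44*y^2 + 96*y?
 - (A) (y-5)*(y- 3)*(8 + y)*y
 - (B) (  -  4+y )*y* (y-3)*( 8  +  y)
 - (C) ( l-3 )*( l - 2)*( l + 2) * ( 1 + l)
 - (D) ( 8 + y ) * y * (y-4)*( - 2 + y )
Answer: B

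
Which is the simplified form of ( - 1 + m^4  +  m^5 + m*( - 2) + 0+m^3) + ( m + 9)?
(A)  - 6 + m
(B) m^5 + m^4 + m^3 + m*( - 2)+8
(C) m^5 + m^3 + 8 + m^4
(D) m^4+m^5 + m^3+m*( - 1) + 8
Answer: D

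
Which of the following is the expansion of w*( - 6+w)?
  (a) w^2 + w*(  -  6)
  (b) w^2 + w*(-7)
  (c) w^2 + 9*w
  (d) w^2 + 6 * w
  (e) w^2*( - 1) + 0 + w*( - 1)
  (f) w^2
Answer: a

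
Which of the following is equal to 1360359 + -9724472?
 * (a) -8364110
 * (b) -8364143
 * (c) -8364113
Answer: c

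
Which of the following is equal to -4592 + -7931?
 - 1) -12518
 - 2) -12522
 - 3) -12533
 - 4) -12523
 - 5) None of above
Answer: 4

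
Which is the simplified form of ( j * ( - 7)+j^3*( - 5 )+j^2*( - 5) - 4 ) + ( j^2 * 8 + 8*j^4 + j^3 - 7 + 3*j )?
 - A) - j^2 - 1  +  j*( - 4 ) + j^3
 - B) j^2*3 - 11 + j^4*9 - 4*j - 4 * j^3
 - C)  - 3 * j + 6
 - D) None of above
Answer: D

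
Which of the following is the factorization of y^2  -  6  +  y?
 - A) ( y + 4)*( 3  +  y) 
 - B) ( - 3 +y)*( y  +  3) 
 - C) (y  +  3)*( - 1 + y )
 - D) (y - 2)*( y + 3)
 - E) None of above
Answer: D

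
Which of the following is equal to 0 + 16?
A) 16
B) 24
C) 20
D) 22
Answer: A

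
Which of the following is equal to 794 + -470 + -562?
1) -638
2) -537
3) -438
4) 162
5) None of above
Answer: 5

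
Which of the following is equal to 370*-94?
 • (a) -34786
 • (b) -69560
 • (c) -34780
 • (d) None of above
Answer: c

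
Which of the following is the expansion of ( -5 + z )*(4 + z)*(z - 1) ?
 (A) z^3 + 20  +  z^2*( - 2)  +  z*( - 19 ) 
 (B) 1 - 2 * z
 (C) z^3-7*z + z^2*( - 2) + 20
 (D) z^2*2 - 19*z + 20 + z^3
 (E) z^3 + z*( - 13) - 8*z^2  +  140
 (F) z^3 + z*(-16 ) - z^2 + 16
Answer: A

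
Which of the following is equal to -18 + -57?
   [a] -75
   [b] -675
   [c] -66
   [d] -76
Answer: a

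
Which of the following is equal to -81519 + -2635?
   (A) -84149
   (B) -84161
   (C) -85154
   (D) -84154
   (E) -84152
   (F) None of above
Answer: D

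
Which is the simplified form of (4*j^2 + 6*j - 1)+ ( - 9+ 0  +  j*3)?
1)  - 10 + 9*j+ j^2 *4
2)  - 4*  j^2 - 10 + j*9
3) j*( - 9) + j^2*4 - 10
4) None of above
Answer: 1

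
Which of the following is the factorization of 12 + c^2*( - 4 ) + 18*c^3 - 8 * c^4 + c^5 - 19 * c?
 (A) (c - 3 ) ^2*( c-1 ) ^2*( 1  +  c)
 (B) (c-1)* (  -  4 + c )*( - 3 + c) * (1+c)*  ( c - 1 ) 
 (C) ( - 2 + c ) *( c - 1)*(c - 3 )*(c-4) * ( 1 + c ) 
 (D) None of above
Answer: B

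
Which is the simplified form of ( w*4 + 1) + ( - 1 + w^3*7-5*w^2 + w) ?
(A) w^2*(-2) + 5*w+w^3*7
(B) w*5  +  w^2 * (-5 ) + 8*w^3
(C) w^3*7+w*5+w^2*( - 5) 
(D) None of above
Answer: C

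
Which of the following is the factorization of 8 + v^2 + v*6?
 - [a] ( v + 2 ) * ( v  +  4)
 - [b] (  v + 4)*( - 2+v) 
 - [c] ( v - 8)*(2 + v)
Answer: a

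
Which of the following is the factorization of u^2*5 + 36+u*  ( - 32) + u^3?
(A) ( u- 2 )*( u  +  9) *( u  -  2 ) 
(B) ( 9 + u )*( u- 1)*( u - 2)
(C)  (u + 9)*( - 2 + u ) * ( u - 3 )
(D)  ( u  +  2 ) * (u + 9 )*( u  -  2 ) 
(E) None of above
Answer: A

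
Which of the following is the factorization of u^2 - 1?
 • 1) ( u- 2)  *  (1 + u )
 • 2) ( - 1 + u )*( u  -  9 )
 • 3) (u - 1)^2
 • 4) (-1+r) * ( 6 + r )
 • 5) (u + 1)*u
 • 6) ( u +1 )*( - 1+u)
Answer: 6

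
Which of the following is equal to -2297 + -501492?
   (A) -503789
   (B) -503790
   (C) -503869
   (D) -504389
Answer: A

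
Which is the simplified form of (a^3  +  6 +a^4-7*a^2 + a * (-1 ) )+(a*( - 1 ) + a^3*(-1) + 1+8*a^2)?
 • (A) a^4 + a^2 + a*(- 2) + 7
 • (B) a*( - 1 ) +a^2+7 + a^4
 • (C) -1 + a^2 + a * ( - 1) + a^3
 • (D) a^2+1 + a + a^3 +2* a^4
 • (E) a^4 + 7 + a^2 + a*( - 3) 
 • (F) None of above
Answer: A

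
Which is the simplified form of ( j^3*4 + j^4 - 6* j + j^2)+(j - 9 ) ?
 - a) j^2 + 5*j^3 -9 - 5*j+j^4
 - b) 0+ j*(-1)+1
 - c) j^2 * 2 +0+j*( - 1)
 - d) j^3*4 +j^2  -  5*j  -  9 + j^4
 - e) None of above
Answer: d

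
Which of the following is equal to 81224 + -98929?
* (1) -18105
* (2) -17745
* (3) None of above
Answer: 3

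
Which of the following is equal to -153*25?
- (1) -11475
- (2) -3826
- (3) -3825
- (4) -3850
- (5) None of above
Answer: 3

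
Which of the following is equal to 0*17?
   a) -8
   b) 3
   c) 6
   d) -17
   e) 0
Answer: e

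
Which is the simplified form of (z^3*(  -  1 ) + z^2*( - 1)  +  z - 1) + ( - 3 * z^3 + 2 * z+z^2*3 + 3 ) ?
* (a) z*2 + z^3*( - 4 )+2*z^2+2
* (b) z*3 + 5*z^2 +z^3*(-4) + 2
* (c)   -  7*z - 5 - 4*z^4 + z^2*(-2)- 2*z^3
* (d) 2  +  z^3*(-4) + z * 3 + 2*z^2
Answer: d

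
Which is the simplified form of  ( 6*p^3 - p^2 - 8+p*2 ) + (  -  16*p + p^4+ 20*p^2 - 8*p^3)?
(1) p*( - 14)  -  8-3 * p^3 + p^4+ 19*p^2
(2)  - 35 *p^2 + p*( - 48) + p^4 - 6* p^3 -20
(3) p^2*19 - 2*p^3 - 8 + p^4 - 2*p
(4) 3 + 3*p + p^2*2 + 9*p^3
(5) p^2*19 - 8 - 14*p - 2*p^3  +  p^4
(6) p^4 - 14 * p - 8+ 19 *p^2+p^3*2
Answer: 5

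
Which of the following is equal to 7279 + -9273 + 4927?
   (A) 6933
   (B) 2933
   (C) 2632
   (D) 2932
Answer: B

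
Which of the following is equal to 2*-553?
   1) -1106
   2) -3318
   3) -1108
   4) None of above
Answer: 1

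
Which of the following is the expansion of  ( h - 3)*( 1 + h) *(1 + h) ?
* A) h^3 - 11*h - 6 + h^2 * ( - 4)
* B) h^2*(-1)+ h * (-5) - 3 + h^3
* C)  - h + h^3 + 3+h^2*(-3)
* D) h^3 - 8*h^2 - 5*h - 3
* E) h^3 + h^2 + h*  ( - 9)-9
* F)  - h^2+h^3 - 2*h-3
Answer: B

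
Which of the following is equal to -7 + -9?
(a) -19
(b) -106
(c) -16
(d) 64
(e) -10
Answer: c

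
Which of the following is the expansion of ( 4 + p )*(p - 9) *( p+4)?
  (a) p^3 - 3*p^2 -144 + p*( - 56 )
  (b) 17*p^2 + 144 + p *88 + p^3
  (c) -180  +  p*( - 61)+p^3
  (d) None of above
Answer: d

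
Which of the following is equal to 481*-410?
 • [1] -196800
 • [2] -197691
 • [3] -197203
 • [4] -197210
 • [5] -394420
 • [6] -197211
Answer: 4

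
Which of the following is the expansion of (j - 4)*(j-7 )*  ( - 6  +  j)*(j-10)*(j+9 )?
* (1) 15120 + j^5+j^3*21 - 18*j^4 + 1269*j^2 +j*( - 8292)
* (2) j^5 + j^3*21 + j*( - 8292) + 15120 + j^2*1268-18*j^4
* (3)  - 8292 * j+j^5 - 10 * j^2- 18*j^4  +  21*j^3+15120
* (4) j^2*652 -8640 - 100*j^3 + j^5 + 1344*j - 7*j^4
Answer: 2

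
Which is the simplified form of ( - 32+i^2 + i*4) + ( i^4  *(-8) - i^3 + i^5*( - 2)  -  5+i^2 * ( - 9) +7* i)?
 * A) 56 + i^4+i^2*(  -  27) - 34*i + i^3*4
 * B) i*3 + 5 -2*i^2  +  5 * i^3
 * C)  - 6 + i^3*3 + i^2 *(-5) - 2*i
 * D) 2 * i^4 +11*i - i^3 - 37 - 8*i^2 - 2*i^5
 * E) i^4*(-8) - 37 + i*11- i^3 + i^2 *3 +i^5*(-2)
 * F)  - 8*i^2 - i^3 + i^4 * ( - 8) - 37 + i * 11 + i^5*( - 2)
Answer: F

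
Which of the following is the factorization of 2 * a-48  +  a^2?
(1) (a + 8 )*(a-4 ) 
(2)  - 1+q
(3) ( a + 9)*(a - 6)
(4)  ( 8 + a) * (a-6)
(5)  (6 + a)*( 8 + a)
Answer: 4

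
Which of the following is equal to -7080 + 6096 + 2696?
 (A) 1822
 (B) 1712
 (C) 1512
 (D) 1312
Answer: B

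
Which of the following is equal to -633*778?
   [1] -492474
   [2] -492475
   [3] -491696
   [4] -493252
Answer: 1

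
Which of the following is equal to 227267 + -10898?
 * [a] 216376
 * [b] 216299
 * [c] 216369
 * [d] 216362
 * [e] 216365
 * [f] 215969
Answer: c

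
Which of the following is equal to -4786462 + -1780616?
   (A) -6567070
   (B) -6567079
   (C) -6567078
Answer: C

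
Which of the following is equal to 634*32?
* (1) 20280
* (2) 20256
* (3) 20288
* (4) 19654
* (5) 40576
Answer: 3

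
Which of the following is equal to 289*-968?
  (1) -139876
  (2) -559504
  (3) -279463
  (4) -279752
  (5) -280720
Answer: 4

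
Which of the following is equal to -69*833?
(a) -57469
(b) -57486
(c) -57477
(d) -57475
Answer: c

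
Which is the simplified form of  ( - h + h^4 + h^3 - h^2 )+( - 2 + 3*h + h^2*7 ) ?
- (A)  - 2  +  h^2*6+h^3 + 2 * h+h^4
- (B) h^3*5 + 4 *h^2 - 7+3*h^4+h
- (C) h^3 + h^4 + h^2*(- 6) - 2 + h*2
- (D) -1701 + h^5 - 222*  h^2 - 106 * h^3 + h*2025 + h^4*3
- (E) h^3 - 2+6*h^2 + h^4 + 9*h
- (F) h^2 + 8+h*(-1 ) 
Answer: A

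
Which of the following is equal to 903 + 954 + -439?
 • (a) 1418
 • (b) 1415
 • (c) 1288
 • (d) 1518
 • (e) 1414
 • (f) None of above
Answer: a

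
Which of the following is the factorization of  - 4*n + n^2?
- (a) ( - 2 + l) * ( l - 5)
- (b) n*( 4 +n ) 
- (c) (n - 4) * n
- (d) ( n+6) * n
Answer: c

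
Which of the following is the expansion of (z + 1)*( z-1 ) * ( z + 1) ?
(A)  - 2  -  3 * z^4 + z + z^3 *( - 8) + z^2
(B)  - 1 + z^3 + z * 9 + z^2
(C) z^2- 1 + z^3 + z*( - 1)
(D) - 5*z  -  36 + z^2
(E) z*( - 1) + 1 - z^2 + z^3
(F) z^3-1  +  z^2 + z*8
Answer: C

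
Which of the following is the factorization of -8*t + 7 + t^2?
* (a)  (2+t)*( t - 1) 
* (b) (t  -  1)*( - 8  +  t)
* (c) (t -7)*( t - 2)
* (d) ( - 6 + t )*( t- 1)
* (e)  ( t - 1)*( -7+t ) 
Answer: e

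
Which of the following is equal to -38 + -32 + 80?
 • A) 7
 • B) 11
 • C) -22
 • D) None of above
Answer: D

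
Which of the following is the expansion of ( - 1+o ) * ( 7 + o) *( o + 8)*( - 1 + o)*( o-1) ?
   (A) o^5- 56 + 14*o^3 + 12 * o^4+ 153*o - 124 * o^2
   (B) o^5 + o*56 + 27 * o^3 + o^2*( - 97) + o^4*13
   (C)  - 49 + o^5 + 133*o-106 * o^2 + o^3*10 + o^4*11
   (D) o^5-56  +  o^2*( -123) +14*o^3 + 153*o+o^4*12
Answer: A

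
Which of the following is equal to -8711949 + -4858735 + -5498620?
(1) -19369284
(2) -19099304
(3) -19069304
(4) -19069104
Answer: 3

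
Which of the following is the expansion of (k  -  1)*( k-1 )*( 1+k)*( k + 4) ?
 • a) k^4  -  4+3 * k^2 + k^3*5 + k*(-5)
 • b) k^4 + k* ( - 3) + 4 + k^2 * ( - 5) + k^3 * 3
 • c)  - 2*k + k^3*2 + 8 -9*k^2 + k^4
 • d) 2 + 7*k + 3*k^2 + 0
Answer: b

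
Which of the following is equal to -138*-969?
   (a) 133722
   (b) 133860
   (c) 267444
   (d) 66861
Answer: a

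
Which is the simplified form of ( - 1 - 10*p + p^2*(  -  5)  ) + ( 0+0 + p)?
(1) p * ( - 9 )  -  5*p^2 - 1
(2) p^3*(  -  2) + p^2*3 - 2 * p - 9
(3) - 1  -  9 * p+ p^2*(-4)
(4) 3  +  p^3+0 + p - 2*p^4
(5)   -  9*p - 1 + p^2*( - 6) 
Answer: 1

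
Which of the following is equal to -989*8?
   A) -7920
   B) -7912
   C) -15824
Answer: B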